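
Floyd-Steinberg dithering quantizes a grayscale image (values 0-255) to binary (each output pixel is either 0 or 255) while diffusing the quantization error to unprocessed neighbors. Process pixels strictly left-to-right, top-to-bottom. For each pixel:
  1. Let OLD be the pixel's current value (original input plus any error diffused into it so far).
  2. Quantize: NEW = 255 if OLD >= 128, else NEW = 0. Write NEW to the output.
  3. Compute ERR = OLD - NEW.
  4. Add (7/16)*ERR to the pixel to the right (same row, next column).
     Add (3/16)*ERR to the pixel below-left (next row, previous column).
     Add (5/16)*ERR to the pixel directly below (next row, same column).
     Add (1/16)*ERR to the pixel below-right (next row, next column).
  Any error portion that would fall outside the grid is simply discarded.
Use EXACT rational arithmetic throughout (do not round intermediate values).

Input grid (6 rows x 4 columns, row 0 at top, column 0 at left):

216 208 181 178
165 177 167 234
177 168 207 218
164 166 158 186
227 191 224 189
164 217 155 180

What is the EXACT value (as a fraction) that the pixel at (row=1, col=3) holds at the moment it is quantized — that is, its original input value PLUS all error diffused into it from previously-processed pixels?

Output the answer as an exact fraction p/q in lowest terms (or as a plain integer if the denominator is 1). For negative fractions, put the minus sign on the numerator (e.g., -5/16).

(0,0): OLD=216 → NEW=255, ERR=-39
(0,1): OLD=3055/16 → NEW=255, ERR=-1025/16
(0,2): OLD=39161/256 → NEW=255, ERR=-26119/256
(0,3): OLD=546255/4096 → NEW=255, ERR=-498225/4096
(1,0): OLD=36045/256 → NEW=255, ERR=-29235/256
(1,1): OLD=175003/2048 → NEW=0, ERR=175003/2048
(1,2): OLD=9547959/65536 → NEW=255, ERR=-7163721/65536
(1,3): OLD=148676273/1048576 → NEW=255, ERR=-118710607/1048576
Target (1,3): original=234, with diffused error = 148676273/1048576

Answer: 148676273/1048576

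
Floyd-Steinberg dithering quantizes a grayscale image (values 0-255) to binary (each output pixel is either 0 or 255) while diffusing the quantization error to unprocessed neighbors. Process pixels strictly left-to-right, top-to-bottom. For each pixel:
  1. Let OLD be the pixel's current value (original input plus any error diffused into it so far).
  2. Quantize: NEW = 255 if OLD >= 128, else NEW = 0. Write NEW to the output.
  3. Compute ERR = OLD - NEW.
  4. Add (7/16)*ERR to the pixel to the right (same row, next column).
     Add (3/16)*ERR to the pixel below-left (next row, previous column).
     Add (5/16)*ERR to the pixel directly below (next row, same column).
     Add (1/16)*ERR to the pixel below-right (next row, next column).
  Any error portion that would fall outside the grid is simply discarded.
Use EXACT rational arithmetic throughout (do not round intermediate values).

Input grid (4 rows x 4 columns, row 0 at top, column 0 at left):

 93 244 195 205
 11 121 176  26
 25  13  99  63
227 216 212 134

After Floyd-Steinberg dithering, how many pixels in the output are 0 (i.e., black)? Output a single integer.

Answer: 8

Derivation:
(0,0): OLD=93 → NEW=0, ERR=93
(0,1): OLD=4555/16 → NEW=255, ERR=475/16
(0,2): OLD=53245/256 → NEW=255, ERR=-12035/256
(0,3): OLD=755435/4096 → NEW=255, ERR=-289045/4096
(1,0): OLD=11681/256 → NEW=0, ERR=11681/256
(1,1): OLD=301543/2048 → NEW=255, ERR=-220697/2048
(1,2): OLD=6736243/65536 → NEW=0, ERR=6736243/65536
(1,3): OLD=48212117/1048576 → NEW=0, ERR=48212117/1048576
(2,0): OLD=624349/32768 → NEW=0, ERR=624349/32768
(2,1): OLD=10259919/1048576 → NEW=0, ERR=10259919/1048576
(2,2): OLD=287912843/2097152 → NEW=255, ERR=-246860917/2097152
(2,3): OLD=1083583743/33554432 → NEW=0, ERR=1083583743/33554432
(3,0): OLD=3939103629/16777216 → NEW=255, ERR=-339086451/16777216
(3,1): OLD=50824251539/268435456 → NEW=255, ERR=-17626789741/268435456
(3,2): OLD=657787100781/4294967296 → NEW=255, ERR=-437429559699/4294967296
(3,3): OLD=6334325402235/68719476736 → NEW=0, ERR=6334325402235/68719476736
Output grid:
  Row 0: .###  (1 black, running=1)
  Row 1: .#..  (3 black, running=4)
  Row 2: ..#.  (3 black, running=7)
  Row 3: ###.  (1 black, running=8)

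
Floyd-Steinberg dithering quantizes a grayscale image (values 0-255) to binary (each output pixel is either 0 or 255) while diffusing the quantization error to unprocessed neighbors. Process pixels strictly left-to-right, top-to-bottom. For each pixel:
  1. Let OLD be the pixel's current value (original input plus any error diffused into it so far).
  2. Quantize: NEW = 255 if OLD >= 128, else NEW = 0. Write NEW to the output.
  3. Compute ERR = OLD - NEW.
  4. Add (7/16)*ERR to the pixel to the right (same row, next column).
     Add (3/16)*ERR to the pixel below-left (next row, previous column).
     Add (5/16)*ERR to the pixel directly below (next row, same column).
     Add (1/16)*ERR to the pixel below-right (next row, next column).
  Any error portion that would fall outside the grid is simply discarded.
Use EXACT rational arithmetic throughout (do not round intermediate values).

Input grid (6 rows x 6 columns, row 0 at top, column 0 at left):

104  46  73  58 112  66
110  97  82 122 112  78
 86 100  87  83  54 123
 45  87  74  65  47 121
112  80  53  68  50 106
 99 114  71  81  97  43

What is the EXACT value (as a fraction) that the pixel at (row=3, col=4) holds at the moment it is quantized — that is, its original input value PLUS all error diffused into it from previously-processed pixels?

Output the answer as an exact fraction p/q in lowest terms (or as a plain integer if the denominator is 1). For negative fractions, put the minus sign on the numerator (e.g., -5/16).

(0,0): OLD=104 → NEW=0, ERR=104
(0,1): OLD=183/2 → NEW=0, ERR=183/2
(0,2): OLD=3617/32 → NEW=0, ERR=3617/32
(0,3): OLD=55015/512 → NEW=0, ERR=55015/512
(0,4): OLD=1302609/8192 → NEW=255, ERR=-786351/8192
(0,5): OLD=3146295/131072 → NEW=0, ERR=3146295/131072
(1,0): OLD=5109/32 → NEW=255, ERR=-3051/32
(1,1): OLD=28563/256 → NEW=0, ERR=28563/256
(1,2): OLD=1572879/8192 → NEW=255, ERR=-516081/8192
(1,3): OLD=3836579/32768 → NEW=0, ERR=3836579/32768
(1,4): OLD=302919881/2097152 → NEW=255, ERR=-231853879/2097152
(1,5): OLD=1044666287/33554432 → NEW=0, ERR=1044666287/33554432
(2,0): OLD=315905/4096 → NEW=0, ERR=315905/4096
(2,1): OLD=19770651/131072 → NEW=255, ERR=-13652709/131072
(2,2): OLD=106259985/2097152 → NEW=0, ERR=106259985/2097152
(2,3): OLD=1964432329/16777216 → NEW=0, ERR=1964432329/16777216
(2,4): OLD=45007427291/536870912 → NEW=0, ERR=45007427291/536870912
(2,5): OLD=1395832655789/8589934592 → NEW=255, ERR=-794600665171/8589934592
(3,0): OLD=103958513/2097152 → NEW=0, ERR=103958513/2097152
(3,1): OLD=1517625885/16777216 → NEW=0, ERR=1517625885/16777216
(3,2): OLD=19441877287/134217728 → NEW=255, ERR=-14783643353/134217728
(3,3): OLD=620937745269/8589934592 → NEW=0, ERR=620937745269/8589934592
(3,4): OLD=6514388285141/68719476736 → NEW=0, ERR=6514388285141/68719476736
Target (3,4): original=47, with diffused error = 6514388285141/68719476736

Answer: 6514388285141/68719476736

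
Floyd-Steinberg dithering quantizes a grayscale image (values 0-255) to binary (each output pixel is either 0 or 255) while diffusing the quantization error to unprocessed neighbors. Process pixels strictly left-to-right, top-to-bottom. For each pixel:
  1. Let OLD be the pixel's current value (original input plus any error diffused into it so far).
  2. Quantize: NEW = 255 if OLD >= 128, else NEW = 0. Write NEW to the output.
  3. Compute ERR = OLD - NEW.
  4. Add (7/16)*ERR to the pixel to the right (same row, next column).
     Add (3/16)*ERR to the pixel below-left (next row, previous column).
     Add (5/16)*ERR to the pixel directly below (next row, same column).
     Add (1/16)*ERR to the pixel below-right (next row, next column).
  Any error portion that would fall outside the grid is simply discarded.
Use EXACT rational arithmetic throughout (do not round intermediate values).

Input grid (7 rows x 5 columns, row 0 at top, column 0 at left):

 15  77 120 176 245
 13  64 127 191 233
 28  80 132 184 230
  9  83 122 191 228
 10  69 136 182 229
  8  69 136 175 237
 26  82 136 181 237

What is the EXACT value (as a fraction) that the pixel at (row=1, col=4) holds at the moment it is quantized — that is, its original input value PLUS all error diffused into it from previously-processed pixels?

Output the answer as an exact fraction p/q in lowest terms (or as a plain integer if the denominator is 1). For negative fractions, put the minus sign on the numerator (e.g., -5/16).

(0,0): OLD=15 → NEW=0, ERR=15
(0,1): OLD=1337/16 → NEW=0, ERR=1337/16
(0,2): OLD=40079/256 → NEW=255, ERR=-25201/256
(0,3): OLD=544489/4096 → NEW=255, ERR=-499991/4096
(0,4): OLD=12556383/65536 → NEW=255, ERR=-4155297/65536
(1,0): OLD=8539/256 → NEW=0, ERR=8539/256
(1,1): OLD=178557/2048 → NEW=0, ERR=178557/2048
(1,2): OLD=7649089/65536 → NEW=0, ERR=7649089/65536
(1,3): OLD=48726253/262144 → NEW=255, ERR=-18120467/262144
(1,4): OLD=735324199/4194304 → NEW=255, ERR=-334223321/4194304
Target (1,4): original=233, with diffused error = 735324199/4194304

Answer: 735324199/4194304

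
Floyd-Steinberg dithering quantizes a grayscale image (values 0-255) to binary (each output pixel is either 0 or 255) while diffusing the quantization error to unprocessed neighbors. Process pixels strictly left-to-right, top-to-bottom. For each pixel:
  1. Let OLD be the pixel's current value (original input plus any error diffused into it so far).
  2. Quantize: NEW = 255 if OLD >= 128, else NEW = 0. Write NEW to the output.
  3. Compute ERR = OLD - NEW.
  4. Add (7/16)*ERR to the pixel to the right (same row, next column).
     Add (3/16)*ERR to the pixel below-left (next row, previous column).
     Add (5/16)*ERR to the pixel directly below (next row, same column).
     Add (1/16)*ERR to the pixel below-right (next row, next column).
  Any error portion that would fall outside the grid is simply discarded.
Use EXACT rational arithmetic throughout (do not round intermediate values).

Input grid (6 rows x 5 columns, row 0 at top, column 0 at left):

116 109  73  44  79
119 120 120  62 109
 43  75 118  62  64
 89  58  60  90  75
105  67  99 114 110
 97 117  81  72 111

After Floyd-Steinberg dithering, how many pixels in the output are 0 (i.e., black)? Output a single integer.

Answer: 20

Derivation:
(0,0): OLD=116 → NEW=0, ERR=116
(0,1): OLD=639/4 → NEW=255, ERR=-381/4
(0,2): OLD=2005/64 → NEW=0, ERR=2005/64
(0,3): OLD=59091/1024 → NEW=0, ERR=59091/1024
(0,4): OLD=1707973/16384 → NEW=0, ERR=1707973/16384
(1,0): OLD=8793/64 → NEW=255, ERR=-7527/64
(1,1): OLD=26575/512 → NEW=0, ERR=26575/512
(1,2): OLD=2578267/16384 → NEW=255, ERR=-1599653/16384
(1,3): OLD=3854959/65536 → NEW=0, ERR=3854959/65536
(1,4): OLD=179220781/1048576 → NEW=255, ERR=-88166099/1048576
(2,0): OLD=130901/8192 → NEW=0, ERR=130901/8192
(2,1): OLD=19019543/262144 → NEW=0, ERR=19019543/262144
(2,2): OLD=559958341/4194304 → NEW=255, ERR=-509589179/4194304
(2,3): OLD=359707839/67108864 → NEW=0, ERR=359707839/67108864
(2,4): OLD=46971757945/1073741824 → NEW=0, ERR=46971757945/1073741824
(3,0): OLD=451295845/4194304 → NEW=0, ERR=451295845/4194304
(3,1): OLD=3555601121/33554432 → NEW=0, ERR=3555601121/33554432
(3,2): OLD=79383917339/1073741824 → NEW=0, ERR=79383917339/1073741824
(3,3): OLD=267639089883/2147483648 → NEW=0, ERR=267639089883/2147483648
(3,4): OLD=4931682237079/34359738368 → NEW=255, ERR=-3830051046761/34359738368
(4,0): OLD=85090082923/536870912 → NEW=255, ERR=-51811999637/536870912
(4,1): OLD=1348262908107/17179869184 → NEW=0, ERR=1348262908107/17179869184
(4,2): OLD=51245272462469/274877906944 → NEW=255, ERR=-18848593808251/274877906944
(4,3): OLD=469127220849739/4398046511104 → NEW=0, ERR=469127220849739/4398046511104
(4,4): OLD=9121344591644557/70368744177664 → NEW=255, ERR=-8822685173659763/70368744177664
(5,0): OLD=22418025755969/274877906944 → NEW=0, ERR=22418025755969/274877906944
(5,1): OLD=348142564750307/2199023255552 → NEW=255, ERR=-212608365415453/2199023255552
(5,2): OLD=2968000624938971/70368744177664 → NEW=0, ERR=2968000624938971/70368744177664
(5,3): OLD=27019419949832325/281474976710656 → NEW=0, ERR=27019419949832325/281474976710656
(5,4): OLD=542605936948139367/4503599627370496 → NEW=0, ERR=542605936948139367/4503599627370496
Output grid:
  Row 0: .#...  (4 black, running=4)
  Row 1: #.#.#  (2 black, running=6)
  Row 2: ..#..  (4 black, running=10)
  Row 3: ....#  (4 black, running=14)
  Row 4: #.#.#  (2 black, running=16)
  Row 5: .#...  (4 black, running=20)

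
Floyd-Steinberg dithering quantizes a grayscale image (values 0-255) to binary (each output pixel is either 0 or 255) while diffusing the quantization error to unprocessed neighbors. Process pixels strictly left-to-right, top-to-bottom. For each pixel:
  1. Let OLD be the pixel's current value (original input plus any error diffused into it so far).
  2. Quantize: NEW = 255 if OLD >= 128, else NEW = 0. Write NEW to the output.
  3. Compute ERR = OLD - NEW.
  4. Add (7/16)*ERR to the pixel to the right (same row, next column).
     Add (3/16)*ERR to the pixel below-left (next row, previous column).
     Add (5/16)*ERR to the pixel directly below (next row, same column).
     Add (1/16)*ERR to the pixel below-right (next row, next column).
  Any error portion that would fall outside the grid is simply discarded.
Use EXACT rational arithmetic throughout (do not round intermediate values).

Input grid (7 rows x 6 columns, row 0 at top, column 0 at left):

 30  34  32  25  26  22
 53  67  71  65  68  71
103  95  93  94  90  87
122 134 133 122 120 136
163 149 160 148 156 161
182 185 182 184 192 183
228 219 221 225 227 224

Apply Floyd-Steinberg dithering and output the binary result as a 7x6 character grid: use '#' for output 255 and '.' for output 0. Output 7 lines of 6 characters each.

(0,0): OLD=30 → NEW=0, ERR=30
(0,1): OLD=377/8 → NEW=0, ERR=377/8
(0,2): OLD=6735/128 → NEW=0, ERR=6735/128
(0,3): OLD=98345/2048 → NEW=0, ERR=98345/2048
(0,4): OLD=1540383/32768 → NEW=0, ERR=1540383/32768
(0,5): OLD=22317017/524288 → NEW=0, ERR=22317017/524288
(1,0): OLD=9115/128 → NEW=0, ERR=9115/128
(1,1): OLD=127613/1024 → NEW=0, ERR=127613/1024
(1,2): OLD=5043457/32768 → NEW=255, ERR=-3312383/32768
(1,3): OLD=6276237/131072 → NEW=0, ERR=6276237/131072
(1,4): OLD=961517991/8388608 → NEW=0, ERR=961517991/8388608
(1,5): OLD=18439784033/134217728 → NEW=255, ERR=-15785736607/134217728
(2,0): OLD=2434991/16384 → NEW=255, ERR=-1742929/16384
(2,1): OLD=38220725/524288 → NEW=0, ERR=38220725/524288
(2,2): OLD=923347679/8388608 → NEW=0, ERR=923347679/8388608
(2,3): OLD=11562439975/67108864 → NEW=255, ERR=-5550320345/67108864
(2,4): OLD=151560139637/2147483648 → NEW=0, ERR=151560139637/2147483648
(2,5): OLD=3033507892611/34359738368 → NEW=0, ERR=3033507892611/34359738368
(3,0): OLD=859203711/8388608 → NEW=0, ERR=859203711/8388608
(3,1): OLD=14467461459/67108864 → NEW=255, ERR=-2645298861/67108864
(3,2): OLD=74732884745/536870912 → NEW=255, ERR=-62169197815/536870912
(3,3): OLD=2254156711611/34359738368 → NEW=0, ERR=2254156711611/34359738368
(3,4): OLD=50066682739995/274877906944 → NEW=255, ERR=-20027183530725/274877906944
(3,5): OLD=598684054373045/4398046511104 → NEW=255, ERR=-522817805958475/4398046511104
(4,0): OLD=201452169169/1073741824 → NEW=255, ERR=-72351995951/1073741824
(4,1): OLD=1578675515997/17179869184 → NEW=0, ERR=1578675515997/17179869184
(4,2): OLD=95576321263239/549755813888 → NEW=255, ERR=-44611411278201/549755813888
(4,3): OLD=986050065521347/8796093022208 → NEW=0, ERR=986050065521347/8796093022208
(4,4): OLD=23093206559586163/140737488355328 → NEW=255, ERR=-12794852971022477/140737488355328
(4,5): OLD=179071032285080389/2251799813685248 → NEW=0, ERR=179071032285080389/2251799813685248
(5,0): OLD=48975645935719/274877906944 → NEW=255, ERR=-21118220335001/274877906944
(5,1): OLD=1413331751216471/8796093022208 → NEW=255, ERR=-829671969446569/8796093022208
(5,2): OLD=10002019126521069/70368744177664 → NEW=255, ERR=-7942010638783251/70368744177664
(5,3): OLD=332221941816540991/2251799813685248 → NEW=255, ERR=-241987010673197249/2251799813685248
(5,4): OLD=623709203609451119/4503599627370496 → NEW=255, ERR=-524708701370025361/4503599627370496
(5,5): OLD=10894853827128719387/72057594037927936 → NEW=255, ERR=-7479832652542904293/72057594037927936
(6,0): OLD=26220216183074917/140737488355328 → NEW=255, ERR=-9667843347533723/140737488355328
(6,1): OLD=300630905564387713/2251799813685248 → NEW=255, ERR=-273578046925350527/2251799813685248
(6,2): OLD=959559763577587417/9007199254740992 → NEW=0, ERR=959559763577587417/9007199254740992
(6,3): OLD=30138265878662329845/144115188075855872 → NEW=255, ERR=-6611107080680917515/144115188075855872
(6,4): OLD=332829056709195997045/2305843009213693952 → NEW=255, ERR=-255160910640295960715/2305843009213693952
(6,5): OLD=5012590891031489727251/36893488147419103232 → NEW=255, ERR=-4395248586560381596909/36893488147419103232
Row 0: ......
Row 1: ..#..#
Row 2: #..#..
Row 3: .##.##
Row 4: #.#.#.
Row 5: ######
Row 6: ##.###

Answer: ......
..#..#
#..#..
.##.##
#.#.#.
######
##.###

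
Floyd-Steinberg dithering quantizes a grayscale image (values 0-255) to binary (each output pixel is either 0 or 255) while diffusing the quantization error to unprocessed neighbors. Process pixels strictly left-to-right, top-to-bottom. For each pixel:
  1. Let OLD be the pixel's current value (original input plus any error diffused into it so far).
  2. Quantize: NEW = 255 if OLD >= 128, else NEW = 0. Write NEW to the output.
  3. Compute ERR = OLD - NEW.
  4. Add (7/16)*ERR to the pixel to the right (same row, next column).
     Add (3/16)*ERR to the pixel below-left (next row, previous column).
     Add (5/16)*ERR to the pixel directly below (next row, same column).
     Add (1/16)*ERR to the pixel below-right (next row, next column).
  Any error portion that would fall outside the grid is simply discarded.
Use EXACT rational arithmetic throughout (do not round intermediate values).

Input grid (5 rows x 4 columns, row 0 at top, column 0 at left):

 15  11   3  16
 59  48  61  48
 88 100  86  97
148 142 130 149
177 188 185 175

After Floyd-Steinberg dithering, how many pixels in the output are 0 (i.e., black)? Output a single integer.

Answer: 12

Derivation:
(0,0): OLD=15 → NEW=0, ERR=15
(0,1): OLD=281/16 → NEW=0, ERR=281/16
(0,2): OLD=2735/256 → NEW=0, ERR=2735/256
(0,3): OLD=84681/4096 → NEW=0, ERR=84681/4096
(1,0): OLD=17147/256 → NEW=0, ERR=17147/256
(1,1): OLD=175581/2048 → NEW=0, ERR=175581/2048
(1,2): OLD=7000609/65536 → NEW=0, ERR=7000609/65536
(1,3): OLD=106810551/1048576 → NEW=0, ERR=106810551/1048576
(2,0): OLD=4096207/32768 → NEW=0, ERR=4096207/32768
(2,1): OLD=215688917/1048576 → NEW=255, ERR=-51697963/1048576
(2,2): OLD=256416585/2097152 → NEW=0, ERR=256416585/2097152
(2,3): OLD=6341820997/33554432 → NEW=255, ERR=-2214559163/33554432
(3,0): OLD=2983327199/16777216 → NEW=255, ERR=-1294862881/16777216
(3,1): OLD=33169213569/268435456 → NEW=0, ERR=33169213569/268435456
(3,2): OLD=888252759423/4294967296 → NEW=255, ERR=-206963901057/4294967296
(3,3): OLD=7898278028025/68719476736 → NEW=0, ERR=7898278028025/68719476736
(4,0): OLD=756127821619/4294967296 → NEW=255, ERR=-339088838861/4294967296
(4,1): OLD=6123400119577/34359738368 → NEW=255, ERR=-2638333164263/34359738368
(4,2): OLD=182102027512057/1099511627776 → NEW=255, ERR=-98273437570823/1099511627776
(4,3): OLD=2969597978348447/17592186044416 → NEW=255, ERR=-1516409462977633/17592186044416
Output grid:
  Row 0: ....  (4 black, running=4)
  Row 1: ....  (4 black, running=8)
  Row 2: .#.#  (2 black, running=10)
  Row 3: #.#.  (2 black, running=12)
  Row 4: ####  (0 black, running=12)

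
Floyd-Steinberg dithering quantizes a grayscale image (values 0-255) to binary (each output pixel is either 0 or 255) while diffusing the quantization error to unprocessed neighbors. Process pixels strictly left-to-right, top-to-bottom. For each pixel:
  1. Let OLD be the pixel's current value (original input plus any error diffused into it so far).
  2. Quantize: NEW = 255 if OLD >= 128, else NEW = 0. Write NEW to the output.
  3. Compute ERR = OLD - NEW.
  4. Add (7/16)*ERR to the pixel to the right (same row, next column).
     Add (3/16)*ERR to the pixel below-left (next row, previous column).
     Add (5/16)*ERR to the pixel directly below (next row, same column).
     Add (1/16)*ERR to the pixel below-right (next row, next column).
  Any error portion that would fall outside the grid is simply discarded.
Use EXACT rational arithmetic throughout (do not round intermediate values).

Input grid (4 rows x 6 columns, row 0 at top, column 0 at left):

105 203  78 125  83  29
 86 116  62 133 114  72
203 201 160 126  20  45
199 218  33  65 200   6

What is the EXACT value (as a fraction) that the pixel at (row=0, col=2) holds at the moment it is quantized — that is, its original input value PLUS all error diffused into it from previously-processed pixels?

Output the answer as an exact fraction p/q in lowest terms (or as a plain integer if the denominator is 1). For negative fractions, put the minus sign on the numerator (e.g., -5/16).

Answer: 19289/256

Derivation:
(0,0): OLD=105 → NEW=0, ERR=105
(0,1): OLD=3983/16 → NEW=255, ERR=-97/16
(0,2): OLD=19289/256 → NEW=0, ERR=19289/256
Target (0,2): original=78, with diffused error = 19289/256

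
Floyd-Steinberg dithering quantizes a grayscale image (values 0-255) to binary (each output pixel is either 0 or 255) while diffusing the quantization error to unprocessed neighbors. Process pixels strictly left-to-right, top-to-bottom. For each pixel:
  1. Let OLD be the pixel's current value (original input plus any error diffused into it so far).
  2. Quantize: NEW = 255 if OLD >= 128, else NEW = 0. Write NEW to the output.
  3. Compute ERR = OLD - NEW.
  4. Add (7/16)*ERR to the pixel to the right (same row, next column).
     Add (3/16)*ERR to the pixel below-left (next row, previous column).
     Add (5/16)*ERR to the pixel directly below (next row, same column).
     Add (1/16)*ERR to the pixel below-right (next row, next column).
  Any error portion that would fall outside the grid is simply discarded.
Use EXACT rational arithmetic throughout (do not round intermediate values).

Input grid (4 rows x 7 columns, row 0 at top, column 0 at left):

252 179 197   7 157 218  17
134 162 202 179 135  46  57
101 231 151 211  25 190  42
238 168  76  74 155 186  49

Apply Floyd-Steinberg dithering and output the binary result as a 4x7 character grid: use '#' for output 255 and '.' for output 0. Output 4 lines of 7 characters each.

Answer: ###.##.
.#.#...
.###.#.
##..##.

Derivation:
(0,0): OLD=252 → NEW=255, ERR=-3
(0,1): OLD=2843/16 → NEW=255, ERR=-1237/16
(0,2): OLD=41773/256 → NEW=255, ERR=-23507/256
(0,3): OLD=-135877/4096 → NEW=0, ERR=-135877/4096
(0,4): OLD=9338013/65536 → NEW=255, ERR=-7373667/65536
(0,5): OLD=176973899/1048576 → NEW=255, ERR=-90412981/1048576
(0,6): OLD=-347678195/16777216 → NEW=0, ERR=-347678195/16777216
(1,0): OLD=30353/256 → NEW=0, ERR=30353/256
(1,1): OLD=352887/2048 → NEW=255, ERR=-169353/2048
(1,2): OLD=8262467/65536 → NEW=0, ERR=8262467/65536
(1,3): OLD=51630855/262144 → NEW=255, ERR=-15215865/262144
(1,4): OLD=942963125/16777216 → NEW=0, ERR=942963125/16777216
(1,5): OLD=4392520517/134217728 → NEW=0, ERR=4392520517/134217728
(1,6): OLD=127674222187/2147483648 → NEW=0, ERR=127674222187/2147483648
(2,0): OLD=4015629/32768 → NEW=0, ERR=4015629/32768
(2,1): OLD=303901151/1048576 → NEW=255, ERR=36514271/1048576
(2,2): OLD=3180657757/16777216 → NEW=255, ERR=-1097532323/16777216
(2,3): OLD=24516079541/134217728 → NEW=255, ERR=-9709441099/134217728
(2,4): OLD=14413283589/1073741824 → NEW=0, ERR=14413283589/1073741824
(2,5): OLD=7585259848087/34359738368 → NEW=255, ERR=-1176473435753/34359738368
(2,6): OLD=26192853160337/549755813888 → NEW=0, ERR=26192853160337/549755813888
(3,0): OLD=4745020861/16777216 → NEW=255, ERR=466830781/16777216
(3,1): OLD=25024759417/134217728 → NEW=255, ERR=-9200761223/134217728
(3,2): OLD=15223819579/1073741824 → NEW=0, ERR=15223819579/1073741824
(3,3): OLD=240624298701/4294967296 → NEW=0, ERR=240624298701/4294967296
(3,4): OLD=94978200025533/549755813888 → NEW=255, ERR=-45209532515907/549755813888
(3,5): OLD=655723430168839/4398046511104 → NEW=255, ERR=-465778430162681/4398046511104
(3,6): OLD=1084744980203865/70368744177664 → NEW=0, ERR=1084744980203865/70368744177664
Row 0: ###.##.
Row 1: .#.#...
Row 2: .###.#.
Row 3: ##..##.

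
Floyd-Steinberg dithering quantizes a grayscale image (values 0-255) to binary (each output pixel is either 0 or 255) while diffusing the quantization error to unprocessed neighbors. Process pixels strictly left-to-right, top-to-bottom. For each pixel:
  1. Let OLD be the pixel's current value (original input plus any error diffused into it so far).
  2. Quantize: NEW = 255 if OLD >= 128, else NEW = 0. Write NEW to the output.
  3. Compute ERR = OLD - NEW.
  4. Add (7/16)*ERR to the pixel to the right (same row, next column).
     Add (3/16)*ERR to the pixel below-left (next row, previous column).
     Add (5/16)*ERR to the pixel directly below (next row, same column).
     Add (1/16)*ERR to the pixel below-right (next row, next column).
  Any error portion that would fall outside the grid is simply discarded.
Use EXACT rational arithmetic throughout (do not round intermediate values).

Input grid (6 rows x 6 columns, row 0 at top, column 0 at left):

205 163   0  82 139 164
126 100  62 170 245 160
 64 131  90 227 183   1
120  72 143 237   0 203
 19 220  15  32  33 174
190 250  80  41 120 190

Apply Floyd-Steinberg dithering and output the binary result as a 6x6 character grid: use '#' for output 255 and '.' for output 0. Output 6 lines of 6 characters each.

(0,0): OLD=205 → NEW=255, ERR=-50
(0,1): OLD=1129/8 → NEW=255, ERR=-911/8
(0,2): OLD=-6377/128 → NEW=0, ERR=-6377/128
(0,3): OLD=123297/2048 → NEW=0, ERR=123297/2048
(0,4): OLD=5417831/32768 → NEW=255, ERR=-2938009/32768
(0,5): OLD=65417169/524288 → NEW=0, ERR=65417169/524288
(1,0): OLD=11395/128 → NEW=0, ERR=11395/128
(1,1): OLD=93077/1024 → NEW=0, ERR=93077/1024
(1,2): OLD=2961209/32768 → NEW=0, ERR=2961209/32768
(1,3): OLD=27318661/131072 → NEW=255, ERR=-6104699/131072
(1,4): OLD=1877052207/8388608 → NEW=255, ERR=-262042833/8388608
(1,5): OLD=24121779865/134217728 → NEW=255, ERR=-10103740775/134217728
(2,0): OLD=1783607/16384 → NEW=0, ERR=1783607/16384
(2,1): OLD=120345293/524288 → NEW=255, ERR=-13348147/524288
(2,2): OLD=872833447/8388608 → NEW=0, ERR=872833447/8388608
(2,3): OLD=17297847855/67108864 → NEW=255, ERR=185087535/67108864
(2,4): OLD=338054872333/2147483648 → NEW=255, ERR=-209553457907/2147483648
(2,5): OLD=-2307896694229/34359738368 → NEW=0, ERR=-2307896694229/34359738368
(3,0): OLD=1251965639/8388608 → NEW=255, ERR=-887129401/8388608
(3,1): OLD=2958812987/67108864 → NEW=0, ERR=2958812987/67108864
(3,2): OLD=104008404705/536870912 → NEW=255, ERR=-32893677855/536870912
(3,3): OLD=6846634007587/34359738368 → NEW=255, ERR=-1915099276253/34359738368
(3,4): OLD=-18499448415549/274877906944 → NEW=0, ERR=-18499448415549/274877906944
(3,5): OLD=644168592464013/4398046511104 → NEW=255, ERR=-477333267867507/4398046511104
(4,0): OLD=-6207642423/1073741824 → NEW=0, ERR=-6207642423/1073741824
(4,1): OLD=3661908132021/17179869184 → NEW=255, ERR=-718958509899/17179869184
(4,2): OLD=-16575444423281/549755813888 → NEW=0, ERR=-16575444423281/549755813888
(4,3): OLD=-132440892969365/8796093022208 → NEW=0, ERR=-132440892969365/8796093022208
(4,4): OLD=-2596925903473381/140737488355328 → NEW=0, ERR=-2596925903473381/140737488355328
(4,5): OLD=287789645809357277/2251799813685248 → NEW=0, ERR=287789645809357277/2251799813685248
(5,0): OLD=49573315395823/274877906944 → NEW=255, ERR=-20520550874897/274877906944
(5,1): OLD=1743797535529183/8796093022208 → NEW=255, ERR=-499206185133857/8796093022208
(5,2): OLD=2836545391325189/70368744177664 → NEW=0, ERR=2836545391325189/70368744177664
(5,3): OLD=109406064919318535/2251799813685248 → NEW=0, ERR=109406064919318535/2251799813685248
(5,4): OLD=713876011657618727/4503599627370496 → NEW=255, ERR=-434541893321857753/4503599627370496
(5,5): OLD=13443944443135728147/72057594037927936 → NEW=255, ERR=-4930742036535895533/72057594037927936
Row 0: ##..#.
Row 1: ...###
Row 2: .#.##.
Row 3: #.##.#
Row 4: .#....
Row 5: ##..##

Answer: ##..#.
...###
.#.##.
#.##.#
.#....
##..##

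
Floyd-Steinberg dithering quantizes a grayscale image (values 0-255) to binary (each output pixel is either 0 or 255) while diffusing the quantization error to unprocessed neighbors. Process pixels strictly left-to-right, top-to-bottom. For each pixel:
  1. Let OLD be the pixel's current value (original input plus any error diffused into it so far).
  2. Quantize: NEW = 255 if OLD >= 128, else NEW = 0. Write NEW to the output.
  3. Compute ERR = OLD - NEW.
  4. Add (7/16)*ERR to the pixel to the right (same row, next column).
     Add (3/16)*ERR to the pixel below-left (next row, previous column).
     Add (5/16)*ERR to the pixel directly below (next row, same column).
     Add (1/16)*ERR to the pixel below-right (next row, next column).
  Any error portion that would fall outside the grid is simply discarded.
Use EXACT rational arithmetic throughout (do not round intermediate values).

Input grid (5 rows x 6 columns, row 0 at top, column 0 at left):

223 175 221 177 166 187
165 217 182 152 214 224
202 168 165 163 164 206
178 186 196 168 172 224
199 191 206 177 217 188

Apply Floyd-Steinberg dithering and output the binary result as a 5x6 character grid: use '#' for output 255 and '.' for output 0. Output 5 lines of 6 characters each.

Answer: ####.#
#.#.##
##.###
#.##.#
######

Derivation:
(0,0): OLD=223 → NEW=255, ERR=-32
(0,1): OLD=161 → NEW=255, ERR=-94
(0,2): OLD=1439/8 → NEW=255, ERR=-601/8
(0,3): OLD=18449/128 → NEW=255, ERR=-14191/128
(0,4): OLD=240631/2048 → NEW=0, ERR=240631/2048
(0,5): OLD=7812033/32768 → NEW=255, ERR=-543807/32768
(1,0): OLD=1099/8 → NEW=255, ERR=-941/8
(1,1): OLD=7685/64 → NEW=0, ERR=7685/64
(1,2): OLD=377641/2048 → NEW=255, ERR=-144599/2048
(1,3): OLD=850325/8192 → NEW=0, ERR=850325/8192
(1,4): OLD=149992895/524288 → NEW=255, ERR=16299455/524288
(1,5): OLD=2011241353/8388608 → NEW=255, ERR=-127853687/8388608
(2,0): OLD=192263/1024 → NEW=255, ERR=-68857/1024
(2,1): OLD=5095933/32768 → NEW=255, ERR=-3259907/32768
(2,2): OLD=66258871/524288 → NEW=0, ERR=66258871/524288
(2,3): OLD=1057570111/4194304 → NEW=255, ERR=-11977409/4194304
(2,4): OLD=23635151805/134217728 → NEW=255, ERR=-10590368835/134217728
(2,5): OLD=362193415163/2147483648 → NEW=255, ERR=-185414915077/2147483648
(3,0): OLD=72526423/524288 → NEW=255, ERR=-61167017/524288
(3,1): OLD=517420619/4194304 → NEW=0, ERR=517420619/4194304
(3,2): OLD=9486218097/33554432 → NEW=255, ERR=929837937/33554432
(3,3): OLD=370087494131/2147483648 → NEW=255, ERR=-177520836109/2147483648
(3,4): OLD=1628811230547/17179869184 → NEW=0, ERR=1628811230547/17179869184
(3,5): OLD=64202165955325/274877906944 → NEW=255, ERR=-5891700315395/274877906944
(4,0): OLD=12460245113/67108864 → NEW=255, ERR=-4652515207/67108864
(4,1): OLD=211660380901/1073741824 → NEW=255, ERR=-62143784219/1073741824
(4,2): OLD=6237998113183/34359738368 → NEW=255, ERR=-2523735170657/34359738368
(4,3): OLD=76163987405627/549755813888 → NEW=255, ERR=-64023745135813/549755813888
(4,4): OLD=1640400230819691/8796093022208 → NEW=255, ERR=-602603489843349/8796093022208
(4,5): OLD=22131702681475085/140737488355328 → NEW=255, ERR=-13756356849133555/140737488355328
Row 0: ####.#
Row 1: #.#.##
Row 2: ##.###
Row 3: #.##.#
Row 4: ######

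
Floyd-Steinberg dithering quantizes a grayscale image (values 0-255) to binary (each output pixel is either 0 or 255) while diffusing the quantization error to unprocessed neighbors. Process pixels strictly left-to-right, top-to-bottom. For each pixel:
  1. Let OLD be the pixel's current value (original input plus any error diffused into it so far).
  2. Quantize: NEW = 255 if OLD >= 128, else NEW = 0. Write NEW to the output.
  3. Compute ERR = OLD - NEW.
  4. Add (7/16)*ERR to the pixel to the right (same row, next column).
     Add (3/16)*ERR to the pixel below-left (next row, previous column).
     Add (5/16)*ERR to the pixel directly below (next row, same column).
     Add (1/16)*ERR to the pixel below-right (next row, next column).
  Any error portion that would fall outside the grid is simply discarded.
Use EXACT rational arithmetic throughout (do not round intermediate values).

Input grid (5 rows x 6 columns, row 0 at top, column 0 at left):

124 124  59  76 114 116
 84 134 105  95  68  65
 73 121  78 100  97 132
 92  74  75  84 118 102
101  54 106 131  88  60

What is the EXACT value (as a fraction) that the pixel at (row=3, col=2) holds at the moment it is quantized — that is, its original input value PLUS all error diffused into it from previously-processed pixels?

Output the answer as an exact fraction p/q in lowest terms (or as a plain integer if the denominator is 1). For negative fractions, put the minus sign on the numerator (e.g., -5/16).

Answer: 37733109213/268435456

Derivation:
(0,0): OLD=124 → NEW=0, ERR=124
(0,1): OLD=713/4 → NEW=255, ERR=-307/4
(0,2): OLD=1627/64 → NEW=0, ERR=1627/64
(0,3): OLD=89213/1024 → NEW=0, ERR=89213/1024
(0,4): OLD=2492267/16384 → NEW=255, ERR=-1685653/16384
(0,5): OLD=18609133/262144 → NEW=0, ERR=18609133/262144
(1,0): OLD=6935/64 → NEW=0, ERR=6935/64
(1,1): OLD=87009/512 → NEW=255, ERR=-43551/512
(1,2): OLD=1429813/16384 → NEW=0, ERR=1429813/16384
(1,3): OLD=9352241/65536 → NEW=255, ERR=-7359439/65536
(1,4): OLD=22962067/4194304 → NEW=0, ERR=22962067/4194304
(1,5): OLD=5580014101/67108864 → NEW=0, ERR=5580014101/67108864
(2,0): OLD=744763/8192 → NEW=0, ERR=744763/8192
(2,1): OLD=41242745/262144 → NEW=255, ERR=-25603975/262144
(2,2): OLD=151701547/4194304 → NEW=0, ERR=151701547/4194304
(2,3): OLD=2926347539/33554432 → NEW=0, ERR=2926347539/33554432
(2,4): OLD=156162764601/1073741824 → NEW=255, ERR=-117641400519/1073741824
(2,5): OLD=1896532345887/17179869184 → NEW=0, ERR=1896532345887/17179869184
(3,0): OLD=428226123/4194304 → NEW=0, ERR=428226123/4194304
(3,1): OLD=3375872047/33554432 → NEW=0, ERR=3375872047/33554432
(3,2): OLD=37733109213/268435456 → NEW=255, ERR=-30717932067/268435456
Target (3,2): original=75, with diffused error = 37733109213/268435456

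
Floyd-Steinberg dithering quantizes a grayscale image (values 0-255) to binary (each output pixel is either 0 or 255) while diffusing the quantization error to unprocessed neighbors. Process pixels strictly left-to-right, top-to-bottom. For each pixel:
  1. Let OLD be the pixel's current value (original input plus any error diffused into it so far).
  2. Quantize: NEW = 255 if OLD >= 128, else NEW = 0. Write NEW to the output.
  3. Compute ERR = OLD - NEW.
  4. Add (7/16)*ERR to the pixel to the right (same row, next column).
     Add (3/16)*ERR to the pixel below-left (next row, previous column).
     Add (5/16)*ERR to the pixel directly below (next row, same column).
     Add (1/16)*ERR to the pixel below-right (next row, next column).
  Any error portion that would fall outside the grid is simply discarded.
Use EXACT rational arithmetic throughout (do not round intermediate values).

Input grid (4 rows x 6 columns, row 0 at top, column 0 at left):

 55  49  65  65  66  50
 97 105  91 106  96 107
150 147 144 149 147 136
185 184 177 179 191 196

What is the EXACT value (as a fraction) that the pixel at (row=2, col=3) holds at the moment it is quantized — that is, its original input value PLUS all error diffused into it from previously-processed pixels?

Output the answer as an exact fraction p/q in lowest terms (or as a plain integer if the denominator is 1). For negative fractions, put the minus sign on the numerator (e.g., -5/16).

Answer: 23755565839/134217728

Derivation:
(0,0): OLD=55 → NEW=0, ERR=55
(0,1): OLD=1169/16 → NEW=0, ERR=1169/16
(0,2): OLD=24823/256 → NEW=0, ERR=24823/256
(0,3): OLD=440001/4096 → NEW=0, ERR=440001/4096
(0,4): OLD=7405383/65536 → NEW=0, ERR=7405383/65536
(0,5): OLD=104266481/1048576 → NEW=0, ERR=104266481/1048576
(1,0): OLD=32739/256 → NEW=0, ERR=32739/256
(1,1): OLD=420661/2048 → NEW=255, ERR=-101579/2048
(1,2): OLD=8146777/65536 → NEW=0, ERR=8146777/65536
(1,3): OLD=57986853/262144 → NEW=255, ERR=-8859867/262144
(1,4): OLD=2380406799/16777216 → NEW=255, ERR=-1897783281/16777216
(1,5): OLD=25675207353/268435456 → NEW=0, ERR=25675207353/268435456
(2,0): OLD=5920023/32768 → NEW=255, ERR=-2435817/32768
(2,1): OLD=136608109/1048576 → NEW=255, ERR=-130778771/1048576
(2,2): OLD=1993883015/16777216 → NEW=0, ERR=1993883015/16777216
(2,3): OLD=23755565839/134217728 → NEW=255, ERR=-10469954801/134217728
Target (2,3): original=149, with diffused error = 23755565839/134217728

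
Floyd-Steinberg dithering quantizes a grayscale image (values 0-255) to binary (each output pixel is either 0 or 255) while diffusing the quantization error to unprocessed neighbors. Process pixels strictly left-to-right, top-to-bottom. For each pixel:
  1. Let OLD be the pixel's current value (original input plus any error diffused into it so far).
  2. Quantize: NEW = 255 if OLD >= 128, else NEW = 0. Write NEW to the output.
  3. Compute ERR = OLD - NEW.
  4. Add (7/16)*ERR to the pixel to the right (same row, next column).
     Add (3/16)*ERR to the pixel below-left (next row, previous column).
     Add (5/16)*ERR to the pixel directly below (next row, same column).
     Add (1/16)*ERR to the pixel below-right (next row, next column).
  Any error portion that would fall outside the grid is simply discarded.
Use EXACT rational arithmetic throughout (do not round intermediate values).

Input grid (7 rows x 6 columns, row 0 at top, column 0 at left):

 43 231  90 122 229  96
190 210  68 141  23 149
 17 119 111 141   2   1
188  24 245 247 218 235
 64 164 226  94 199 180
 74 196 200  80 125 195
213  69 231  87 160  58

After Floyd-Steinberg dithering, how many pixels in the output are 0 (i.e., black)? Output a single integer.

(0,0): OLD=43 → NEW=0, ERR=43
(0,1): OLD=3997/16 → NEW=255, ERR=-83/16
(0,2): OLD=22459/256 → NEW=0, ERR=22459/256
(0,3): OLD=656925/4096 → NEW=255, ERR=-387555/4096
(0,4): OLD=12294859/65536 → NEW=255, ERR=-4416821/65536
(0,5): OLD=69745549/1048576 → NEW=0, ERR=69745549/1048576
(1,0): OLD=51831/256 → NEW=255, ERR=-13449/256
(1,1): OLD=418881/2048 → NEW=255, ERR=-103359/2048
(1,2): OLD=3622229/65536 → NEW=0, ERR=3622229/65536
(1,3): OLD=33674865/262144 → NEW=255, ERR=-33171855/262144
(1,4): OLD=-786259085/16777216 → NEW=0, ERR=-786259085/16777216
(1,5): OLD=38942007093/268435456 → NEW=255, ERR=-29509034187/268435456
(2,0): OLD=-290981/32768 → NEW=0, ERR=-290981/32768
(2,1): OLD=111593113/1048576 → NEW=0, ERR=111593113/1048576
(2,2): OLD=2482219019/16777216 → NEW=255, ERR=-1795971061/16777216
(2,3): OLD=6615560819/134217728 → NEW=0, ERR=6615560819/134217728
(2,4): OLD=-84188022823/4294967296 → NEW=0, ERR=-84188022823/4294967296
(2,5): OLD=-3082601743745/68719476736 → NEW=0, ERR=-3082601743745/68719476736
(3,0): OLD=3442338987/16777216 → NEW=255, ERR=-835851093/16777216
(3,1): OLD=1991023439/134217728 → NEW=0, ERR=1991023439/134217728
(3,2): OLD=251181208157/1073741824 → NEW=255, ERR=-22622956963/1073741824
(3,3): OLD=16686425029783/68719476736 → NEW=255, ERR=-837041537897/68719476736
(3,4): OLD=110619282086071/549755813888 → NEW=255, ERR=-29568450455369/549755813888
(3,5): OLD=1726022570360153/8796093022208 → NEW=255, ERR=-516981150302887/8796093022208
(4,0): OLD=109977980069/2147483648 → NEW=0, ERR=109977980069/2147483648
(4,1): OLD=6321398146273/34359738368 → NEW=255, ERR=-2440335137567/34359738368
(4,2): OLD=205593869110355/1099511627776 → NEW=255, ERR=-74781595972525/1099511627776
(4,3): OLD=862654382673343/17592186044416 → NEW=0, ERR=862654382673343/17592186044416
(4,4): OLD=54004979435755951/281474976710656 → NEW=255, ERR=-17771139625461329/281474976710656
(4,5): OLD=588393924866849129/4503599627370496 → NEW=255, ERR=-560023980112627351/4503599627370496
(5,0): OLD=42159163220531/549755813888 → NEW=0, ERR=42159163220531/549755813888
(5,1): OLD=3479807065660003/17592186044416 → NEW=255, ERR=-1006200375666077/17592186044416
(5,2): OLD=22303788296126193/140737488355328 → NEW=255, ERR=-13584271234482447/140737488355328
(5,3): OLD=166663016075402475/4503599627370496 → NEW=0, ERR=166663016075402475/4503599627370496
(5,4): OLD=911614597357299595/9007199254740992 → NEW=0, ERR=911614597357299595/9007199254740992
(5,5): OLD=28314847587151956167/144115188075855872 → NEW=255, ERR=-8434525372191291193/144115188075855872
(6,0): OLD=63681035027656457/281474976710656 → NEW=255, ERR=-8095084033560823/281474976710656
(6,1): OLD=113666620162369493/4503599627370496 → NEW=0, ERR=113666620162369493/4503599627370496
(6,2): OLD=3877472229609109965/18014398509481984 → NEW=255, ERR=-716199390308795955/18014398509481984
(6,3): OLD=27126808180675443897/288230376151711744 → NEW=0, ERR=27126808180675443897/288230376151711744
(6,4): OLD=1033675036585956118361/4611686018427387904 → NEW=255, ERR=-142304898113027797159/4611686018427387904
(6,5): OLD=2400732952605752196559/73786976294838206464 → NEW=0, ERR=2400732952605752196559/73786976294838206464
Output grid:
  Row 0: .#.##.  (3 black, running=3)
  Row 1: ##.#.#  (2 black, running=5)
  Row 2: ..#...  (5 black, running=10)
  Row 3: #.####  (1 black, running=11)
  Row 4: .##.##  (2 black, running=13)
  Row 5: .##..#  (3 black, running=16)
  Row 6: #.#.#.  (3 black, running=19)

Answer: 19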